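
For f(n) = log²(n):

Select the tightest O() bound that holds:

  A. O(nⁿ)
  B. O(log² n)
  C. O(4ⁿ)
B

f(n) = log²(n) is O(log² n).
All listed options are valid Big-O bounds (upper bounds),
but O(log² n) is the tightest (smallest valid bound).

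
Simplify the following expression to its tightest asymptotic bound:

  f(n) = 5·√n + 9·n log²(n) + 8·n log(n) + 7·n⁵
Θ(n⁵)

Order the terms by growth rate: 5·√n ≺ 8·n log(n) ≺ 9·n log²(n) ≺ 7·n⁵.
The fastest-growing term 7·n⁵ dominates as n → ∞; dropping its constant factor gives Θ(n⁵).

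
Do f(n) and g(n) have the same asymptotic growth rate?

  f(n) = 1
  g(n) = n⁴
False

f(n) = 1 is O(1), and g(n) = n⁴ is O(n⁴).
Since they have different growth rates, f(n) = Θ(g(n)) is false.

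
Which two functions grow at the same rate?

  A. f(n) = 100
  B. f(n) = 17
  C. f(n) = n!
A and B

Examining each function:
  A. 100 is O(1)
  B. 17 is O(1)
  C. n! is O(n!)

Functions A and B both have the same complexity class.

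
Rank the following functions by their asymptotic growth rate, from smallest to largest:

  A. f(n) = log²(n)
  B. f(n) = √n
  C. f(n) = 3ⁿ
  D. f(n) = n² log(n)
A < B < D < C

Comparing growth rates:
A = log²(n) is O(log² n)
B = √n is O(√n)
D = n² log(n) is O(n² log n)
C = 3ⁿ is O(3ⁿ)

Therefore, the order from slowest to fastest is: A < B < D < C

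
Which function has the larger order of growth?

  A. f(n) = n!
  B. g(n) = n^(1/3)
A

f(n) = n! is O(n!), while g(n) = n^(1/3) is O(n^(1/3)).
Since O(n!) grows faster than O(n^(1/3)), f(n) dominates.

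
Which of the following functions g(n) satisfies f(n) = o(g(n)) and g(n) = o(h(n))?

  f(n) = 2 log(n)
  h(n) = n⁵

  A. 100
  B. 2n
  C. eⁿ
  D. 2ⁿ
B

We need g(n) with 2 log(n) = o(g(n)) and g(n) = o(n⁵), i.e. O(log n) ≺ g ≺ O(n⁵).
Check each option:
  A. 100 — O(1) does not grow strictly faster than f(n)
  B. 2n — O(n) is strictly between O(log n) and O(n⁵) ✓
  C. eⁿ — O(eⁿ) does not grow strictly slower than h(n)
  D. 2ⁿ — O(2ⁿ) does not grow strictly slower than h(n)

Only option B (2n) lies strictly between.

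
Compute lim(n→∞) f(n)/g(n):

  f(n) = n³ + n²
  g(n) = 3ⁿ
0

Since n³ + n² (O(n³)) grows slower than 3ⁿ (O(3ⁿ)),
the ratio f(n)/g(n) → 0 as n → ∞.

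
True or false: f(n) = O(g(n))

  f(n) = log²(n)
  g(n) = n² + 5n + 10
True

f(n) = log²(n) is O(log² n), and g(n) = n² + 5n + 10 is O(n²).
Since O(log² n) ⊆ O(n²) (f grows no faster than g), f(n) = O(g(n)) is true.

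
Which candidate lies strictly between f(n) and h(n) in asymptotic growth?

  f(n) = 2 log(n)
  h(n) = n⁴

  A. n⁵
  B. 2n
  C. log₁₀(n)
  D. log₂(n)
B

We need g(n) with 2 log(n) = o(g(n)) and g(n) = o(n⁴), i.e. O(log n) ≺ g ≺ O(n⁴).
Check each option:
  A. n⁵ — O(n⁵) does not grow strictly slower than h(n)
  B. 2n — O(n) is strictly between O(log n) and O(n⁴) ✓
  C. log₁₀(n) — O(log n) does not grow strictly faster than f(n)
  D. log₂(n) — O(log n) does not grow strictly faster than f(n)

Only option B (2n) lies strictly between.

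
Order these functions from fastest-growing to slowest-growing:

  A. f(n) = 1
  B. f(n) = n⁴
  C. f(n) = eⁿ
C > B > A

Comparing growth rates:
C = eⁿ is O(eⁿ)
B = n⁴ is O(n⁴)
A = 1 is O(1)

Therefore, the order from fastest to slowest is: C > B > A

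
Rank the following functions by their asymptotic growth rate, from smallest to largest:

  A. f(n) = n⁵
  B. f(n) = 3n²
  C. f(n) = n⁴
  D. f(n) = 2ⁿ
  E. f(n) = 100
E < B < C < A < D

Comparing growth rates:
E = 100 is O(1)
B = 3n² is O(n²)
C = n⁴ is O(n⁴)
A = n⁵ is O(n⁵)
D = 2ⁿ is O(2ⁿ)

Therefore, the order from slowest to fastest is: E < B < C < A < D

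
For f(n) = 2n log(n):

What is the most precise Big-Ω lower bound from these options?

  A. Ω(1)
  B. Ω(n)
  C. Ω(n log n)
C

f(n) = 2n log(n) is Ω(n log n).
All listed options are valid Big-Ω bounds (lower bounds),
but Ω(n log n) is the tightest (largest valid bound).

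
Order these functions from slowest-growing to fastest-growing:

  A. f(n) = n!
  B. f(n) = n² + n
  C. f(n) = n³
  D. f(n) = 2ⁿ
B < C < D < A

Comparing growth rates:
B = n² + n is O(n²)
C = n³ is O(n³)
D = 2ⁿ is O(2ⁿ)
A = n! is O(n!)

Therefore, the order from slowest to fastest is: B < C < D < A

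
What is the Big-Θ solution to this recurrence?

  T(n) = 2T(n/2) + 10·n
Θ(n log n)

Master Theorem: a = 2, b = 2, f(n) = 10·n.
Compute the critical exponent d = log₂(2) = 1.
Compare f(n) = Θ(n) against n^d:
  k = 1 = d, so f(n) = Θ(n^d) — Case 2.
  Work is balanced across levels: T(n) = Θ(n^d log n) = Θ(n log n).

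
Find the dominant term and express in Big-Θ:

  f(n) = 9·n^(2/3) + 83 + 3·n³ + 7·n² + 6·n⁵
Θ(n⁵)

Order the terms by growth rate: 83 ≺ 9·n^(2/3) ≺ 7·n² ≺ 3·n³ ≺ 6·n⁵.
The fastest-growing term 6·n⁵ dominates as n → ∞; dropping its constant factor gives Θ(n⁵).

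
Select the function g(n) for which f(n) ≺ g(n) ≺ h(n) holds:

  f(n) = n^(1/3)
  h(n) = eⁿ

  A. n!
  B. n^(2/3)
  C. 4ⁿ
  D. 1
B

We need g(n) with n^(1/3) = o(g(n)) and g(n) = o(eⁿ), i.e. O(n^(1/3)) ≺ g ≺ O(eⁿ).
Check each option:
  A. n! — O(n!) does not grow strictly slower than h(n)
  B. n^(2/3) — O(n^(2/3)) is strictly between O(n^(1/3)) and O(eⁿ) ✓
  C. 4ⁿ — O(4ⁿ) does not grow strictly slower than h(n)
  D. 1 — O(1) does not grow strictly faster than f(n)

Only option B (n^(2/3)) lies strictly between.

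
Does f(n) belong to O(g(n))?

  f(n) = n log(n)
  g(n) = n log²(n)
True

f(n) = n log(n) is O(n log n), and g(n) = n log²(n) is O(n log² n).
Since O(n log n) ⊆ O(n log² n) (f grows no faster than g), f(n) = O(g(n)) is true.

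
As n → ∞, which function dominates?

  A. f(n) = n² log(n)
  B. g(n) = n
A

f(n) = n² log(n) is O(n² log n), while g(n) = n is O(n).
Since O(n² log n) grows faster than O(n), f(n) dominates.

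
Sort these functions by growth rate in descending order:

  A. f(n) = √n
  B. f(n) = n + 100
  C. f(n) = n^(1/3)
B > A > C

Comparing growth rates:
B = n + 100 is O(n)
A = √n is O(√n)
C = n^(1/3) is O(n^(1/3))

Therefore, the order from fastest to slowest is: B > A > C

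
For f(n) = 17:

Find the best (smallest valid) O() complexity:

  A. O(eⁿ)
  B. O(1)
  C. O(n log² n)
B

f(n) = 17 is O(1).
All listed options are valid Big-O bounds (upper bounds),
but O(1) is the tightest (smallest valid bound).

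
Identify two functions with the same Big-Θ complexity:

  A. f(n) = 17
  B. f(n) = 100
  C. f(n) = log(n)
A and B

Examining each function:
  A. 17 is O(1)
  B. 100 is O(1)
  C. log(n) is O(log n)

Functions A and B both have the same complexity class.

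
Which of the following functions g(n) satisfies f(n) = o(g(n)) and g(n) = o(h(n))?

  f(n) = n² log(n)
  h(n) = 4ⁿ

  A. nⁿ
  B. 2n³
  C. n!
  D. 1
B

We need g(n) with n² log(n) = o(g(n)) and g(n) = o(4ⁿ), i.e. O(n² log n) ≺ g ≺ O(4ⁿ).
Check each option:
  A. nⁿ — O(nⁿ) does not grow strictly slower than h(n)
  B. 2n³ — O(n³) is strictly between O(n² log n) and O(4ⁿ) ✓
  C. n! — O(n!) does not grow strictly slower than h(n)
  D. 1 — O(1) does not grow strictly faster than f(n)

Only option B (2n³) lies strictly between.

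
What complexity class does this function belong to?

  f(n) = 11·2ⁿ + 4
O(2ⁿ)

The dominant term in 11·2ⁿ + 4 is 11·2ⁿ, which is Θ(2ⁿ).
Lower-order terms (4) are asymptotically negligible.
Constants are absorbed, so the tightest bound is O(2ⁿ).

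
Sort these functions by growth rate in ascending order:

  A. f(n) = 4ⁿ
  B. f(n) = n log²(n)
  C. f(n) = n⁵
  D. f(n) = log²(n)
D < B < C < A

Comparing growth rates:
D = log²(n) is O(log² n)
B = n log²(n) is O(n log² n)
C = n⁵ is O(n⁵)
A = 4ⁿ is O(4ⁿ)

Therefore, the order from slowest to fastest is: D < B < C < A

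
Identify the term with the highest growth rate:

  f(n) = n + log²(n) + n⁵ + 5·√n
n⁵

Looking at each term:
  - n is O(n)
  - log²(n) is O(log² n)
  - n⁵ is O(n⁵)
  - 5·√n is O(√n)

The term n⁵ (O(n⁵)) grows fastest and dominates all others.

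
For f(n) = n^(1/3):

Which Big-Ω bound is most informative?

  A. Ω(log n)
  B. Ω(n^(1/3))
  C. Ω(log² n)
B

f(n) = n^(1/3) is Ω(n^(1/3)).
All listed options are valid Big-Ω bounds (lower bounds),
but Ω(n^(1/3)) is the tightest (largest valid bound).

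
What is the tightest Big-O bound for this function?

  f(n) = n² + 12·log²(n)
O(n²)

The dominant term in n² + 12·log²(n) is n², which is Θ(n²).
Lower-order terms (12·log²(n)) are asymptotically negligible.
Constants are absorbed, so the tightest bound is O(n²).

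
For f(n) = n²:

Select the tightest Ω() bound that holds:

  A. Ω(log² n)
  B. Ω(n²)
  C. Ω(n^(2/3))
B

f(n) = n² is Ω(n²).
All listed options are valid Big-Ω bounds (lower bounds),
but Ω(n²) is the tightest (largest valid bound).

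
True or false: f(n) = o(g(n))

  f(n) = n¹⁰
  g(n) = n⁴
False

f(n) = n¹⁰ is O(n¹⁰), and g(n) = n⁴ is O(n⁴).
Since O(n¹⁰) grows faster than or equal to O(n⁴), f(n) = o(g(n)) is false.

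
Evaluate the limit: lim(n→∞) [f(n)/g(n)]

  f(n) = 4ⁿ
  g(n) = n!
0

Since 4ⁿ (O(4ⁿ)) grows slower than n! (O(n!)),
the ratio f(n)/g(n) → 0 as n → ∞.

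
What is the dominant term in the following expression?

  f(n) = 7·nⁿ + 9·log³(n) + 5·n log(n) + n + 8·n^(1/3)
7·nⁿ

Looking at each term:
  - 7·nⁿ is O(nⁿ)
  - 9·log³(n) is O(log³ n)
  - 5·n log(n) is O(n log n)
  - n is O(n)
  - 8·n^(1/3) is O(n^(1/3))

The term 7·nⁿ (O(nⁿ)) grows fastest and dominates all others.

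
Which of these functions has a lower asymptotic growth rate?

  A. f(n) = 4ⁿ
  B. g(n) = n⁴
B

f(n) = 4ⁿ is O(4ⁿ), while g(n) = n⁴ is O(n⁴).
Since O(n⁴) grows slower than O(4ⁿ), g(n) is dominated.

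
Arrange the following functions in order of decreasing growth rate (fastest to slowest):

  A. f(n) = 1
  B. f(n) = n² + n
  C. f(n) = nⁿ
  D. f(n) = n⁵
C > D > B > A

Comparing growth rates:
C = nⁿ is O(nⁿ)
D = n⁵ is O(n⁵)
B = n² + n is O(n²)
A = 1 is O(1)

Therefore, the order from fastest to slowest is: C > D > B > A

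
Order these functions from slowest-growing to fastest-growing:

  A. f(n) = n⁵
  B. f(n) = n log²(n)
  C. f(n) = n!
B < A < C

Comparing growth rates:
B = n log²(n) is O(n log² n)
A = n⁵ is O(n⁵)
C = n! is O(n!)

Therefore, the order from slowest to fastest is: B < A < C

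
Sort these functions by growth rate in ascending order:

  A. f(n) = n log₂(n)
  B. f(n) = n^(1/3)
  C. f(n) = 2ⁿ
B < A < C

Comparing growth rates:
B = n^(1/3) is O(n^(1/3))
A = n log₂(n) is O(n log n)
C = 2ⁿ is O(2ⁿ)

Therefore, the order from slowest to fastest is: B < A < C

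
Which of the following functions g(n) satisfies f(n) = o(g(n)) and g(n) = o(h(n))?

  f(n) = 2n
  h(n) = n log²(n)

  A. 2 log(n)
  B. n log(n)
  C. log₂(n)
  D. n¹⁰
B

We need g(n) with 2n = o(g(n)) and g(n) = o(n log²(n)), i.e. O(n) ≺ g ≺ O(n log² n).
Check each option:
  A. 2 log(n) — O(log n) does not grow strictly faster than f(n)
  B. n log(n) — O(n log n) is strictly between O(n) and O(n log² n) ✓
  C. log₂(n) — O(log n) does not grow strictly faster than f(n)
  D. n¹⁰ — O(n¹⁰) does not grow strictly slower than h(n)

Only option B (n log(n)) lies strictly between.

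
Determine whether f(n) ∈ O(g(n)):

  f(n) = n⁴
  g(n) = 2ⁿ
True

f(n) = n⁴ is O(n⁴), and g(n) = 2ⁿ is O(2ⁿ).
Since O(n⁴) ⊆ O(2ⁿ) (f grows no faster than g), f(n) = O(g(n)) is true.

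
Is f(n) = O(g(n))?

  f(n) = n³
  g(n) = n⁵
True

f(n) = n³ is O(n³), and g(n) = n⁵ is O(n⁵).
Since O(n³) ⊆ O(n⁵) (f grows no faster than g), f(n) = O(g(n)) is true.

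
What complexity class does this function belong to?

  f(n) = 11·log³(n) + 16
O(log³ n)

The dominant term in 11·log³(n) + 16 is 11·log³(n), which is Θ(log³ n).
Lower-order terms (16) are asymptotically negligible.
Constants are absorbed, so the tightest bound is O(log³ n).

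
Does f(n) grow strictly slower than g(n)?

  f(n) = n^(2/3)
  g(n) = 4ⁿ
True

f(n) = n^(2/3) is O(n^(2/3)), and g(n) = 4ⁿ is O(4ⁿ).
Since O(n^(2/3)) grows strictly slower than O(4ⁿ), f(n) = o(g(n)) is true.
This means lim(n→∞) f(n)/g(n) = 0.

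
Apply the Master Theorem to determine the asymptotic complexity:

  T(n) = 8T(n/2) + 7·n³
Θ(n³ log n)

Master Theorem: a = 8, b = 2, f(n) = 7·n³.
Compute the critical exponent d = log₂(8) = 3.
Compare f(n) = Θ(n³) against n^d:
  k = 3 = d, so f(n) = Θ(n^d) — Case 2.
  Work is balanced across levels: T(n) = Θ(n^d log n) = Θ(n³ log n).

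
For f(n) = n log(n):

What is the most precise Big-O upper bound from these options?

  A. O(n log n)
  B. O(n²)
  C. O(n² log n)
A

f(n) = n log(n) is O(n log n).
All listed options are valid Big-O bounds (upper bounds),
but O(n log n) is the tightest (smallest valid bound).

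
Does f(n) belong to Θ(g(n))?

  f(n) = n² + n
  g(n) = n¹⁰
False

f(n) = n² + n is O(n²), and g(n) = n¹⁰ is O(n¹⁰).
Since they have different growth rates, f(n) = Θ(g(n)) is false.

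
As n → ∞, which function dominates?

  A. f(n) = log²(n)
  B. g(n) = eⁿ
B

f(n) = log²(n) is O(log² n), while g(n) = eⁿ is O(eⁿ).
Since O(eⁿ) grows faster than O(log² n), g(n) dominates.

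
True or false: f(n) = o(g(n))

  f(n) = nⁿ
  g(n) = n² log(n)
False

f(n) = nⁿ is O(nⁿ), and g(n) = n² log(n) is O(n² log n).
Since O(nⁿ) grows faster than or equal to O(n² log n), f(n) = o(g(n)) is false.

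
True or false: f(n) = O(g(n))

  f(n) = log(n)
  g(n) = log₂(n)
True

f(n) = log(n) and g(n) = log₂(n) are both O(log n).
Big-O permits equal growth rates (f ≤ c·g for some c), so f(n) = O(g(n)) is true.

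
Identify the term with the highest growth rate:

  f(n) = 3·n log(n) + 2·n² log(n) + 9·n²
2·n² log(n)

Looking at each term:
  - 3·n log(n) is O(n log n)
  - 2·n² log(n) is O(n² log n)
  - 9·n² is O(n²)

The term 2·n² log(n) (O(n² log n)) grows fastest and dominates all others.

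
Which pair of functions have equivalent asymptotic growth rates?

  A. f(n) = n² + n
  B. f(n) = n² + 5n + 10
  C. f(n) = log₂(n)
A and B

Examining each function:
  A. n² + n is O(n²)
  B. n² + 5n + 10 is O(n²)
  C. log₂(n) is O(log n)

Functions A and B both have the same complexity class.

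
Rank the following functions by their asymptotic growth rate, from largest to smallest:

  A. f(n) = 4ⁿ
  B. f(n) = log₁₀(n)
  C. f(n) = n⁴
A > C > B

Comparing growth rates:
A = 4ⁿ is O(4ⁿ)
C = n⁴ is O(n⁴)
B = log₁₀(n) is O(log n)

Therefore, the order from fastest to slowest is: A > C > B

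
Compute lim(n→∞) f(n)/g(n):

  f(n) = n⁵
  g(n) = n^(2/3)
∞

Since n⁵ (O(n⁵)) grows faster than n^(2/3) (O(n^(2/3))),
the ratio f(n)/g(n) → ∞ as n → ∞.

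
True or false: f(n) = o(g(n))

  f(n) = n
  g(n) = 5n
False

f(n) = n is O(n), and g(n) = 5n is O(n).
Since they have the same growth rate, f(n) = o(g(n)) is false.
(f = o(g) requires f to grow strictly slower, not equal.)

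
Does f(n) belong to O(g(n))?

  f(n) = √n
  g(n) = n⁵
True

f(n) = √n is O(√n), and g(n) = n⁵ is O(n⁵).
Since O(√n) ⊆ O(n⁵) (f grows no faster than g), f(n) = O(g(n)) is true.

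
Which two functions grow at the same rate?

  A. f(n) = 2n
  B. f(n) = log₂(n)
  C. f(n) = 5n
A and C

Examining each function:
  A. 2n is O(n)
  B. log₂(n) is O(log n)
  C. 5n is O(n)

Functions A and C both have the same complexity class.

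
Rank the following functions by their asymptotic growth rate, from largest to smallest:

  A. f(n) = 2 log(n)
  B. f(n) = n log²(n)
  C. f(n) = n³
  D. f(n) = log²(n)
C > B > D > A

Comparing growth rates:
C = n³ is O(n³)
B = n log²(n) is O(n log² n)
D = log²(n) is O(log² n)
A = 2 log(n) is O(log n)

Therefore, the order from fastest to slowest is: C > B > D > A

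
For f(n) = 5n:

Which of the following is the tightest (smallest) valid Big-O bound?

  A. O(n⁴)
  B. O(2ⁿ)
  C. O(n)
C

f(n) = 5n is O(n).
All listed options are valid Big-O bounds (upper bounds),
but O(n) is the tightest (smallest valid bound).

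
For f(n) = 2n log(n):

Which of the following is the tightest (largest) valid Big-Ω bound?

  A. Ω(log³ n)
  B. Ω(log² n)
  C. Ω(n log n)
C

f(n) = 2n log(n) is Ω(n log n).
All listed options are valid Big-Ω bounds (lower bounds),
but Ω(n log n) is the tightest (largest valid bound).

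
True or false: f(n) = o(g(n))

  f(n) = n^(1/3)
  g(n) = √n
True

f(n) = n^(1/3) is O(n^(1/3)), and g(n) = √n is O(√n).
Since O(n^(1/3)) grows strictly slower than O(√n), f(n) = o(g(n)) is true.
This means lim(n→∞) f(n)/g(n) = 0.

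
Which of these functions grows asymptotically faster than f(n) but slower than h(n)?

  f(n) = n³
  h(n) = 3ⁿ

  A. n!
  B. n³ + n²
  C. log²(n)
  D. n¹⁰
D

We need g(n) with n³ = o(g(n)) and g(n) = o(3ⁿ), i.e. O(n³) ≺ g ≺ O(3ⁿ).
Check each option:
  A. n! — O(n!) does not grow strictly slower than h(n)
  B. n³ + n² — O(n³) does not grow strictly faster than f(n)
  C. log²(n) — O(log² n) does not grow strictly faster than f(n)
  D. n¹⁰ — O(n¹⁰) is strictly between O(n³) and O(3ⁿ) ✓

Only option D (n¹⁰) lies strictly between.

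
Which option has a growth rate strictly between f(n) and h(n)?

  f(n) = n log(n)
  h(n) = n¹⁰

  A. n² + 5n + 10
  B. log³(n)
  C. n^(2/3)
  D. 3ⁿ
A

We need g(n) with n log(n) = o(g(n)) and g(n) = o(n¹⁰), i.e. O(n log n) ≺ g ≺ O(n¹⁰).
Check each option:
  A. n² + 5n + 10 — O(n²) is strictly between O(n log n) and O(n¹⁰) ✓
  B. log³(n) — O(log³ n) does not grow strictly faster than f(n)
  C. n^(2/3) — O(n^(2/3)) does not grow strictly faster than f(n)
  D. 3ⁿ — O(3ⁿ) does not grow strictly slower than h(n)

Only option A (n² + 5n + 10) lies strictly between.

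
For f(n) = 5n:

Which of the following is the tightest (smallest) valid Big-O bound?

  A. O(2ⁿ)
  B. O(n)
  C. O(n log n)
B

f(n) = 5n is O(n).
All listed options are valid Big-O bounds (upper bounds),
but O(n) is the tightest (smallest valid bound).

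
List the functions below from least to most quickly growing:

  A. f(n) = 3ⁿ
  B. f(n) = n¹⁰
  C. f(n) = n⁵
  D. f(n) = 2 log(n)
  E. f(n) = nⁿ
D < C < B < A < E

Comparing growth rates:
D = 2 log(n) is O(log n)
C = n⁵ is O(n⁵)
B = n¹⁰ is O(n¹⁰)
A = 3ⁿ is O(3ⁿ)
E = nⁿ is O(nⁿ)

Therefore, the order from slowest to fastest is: D < C < B < A < E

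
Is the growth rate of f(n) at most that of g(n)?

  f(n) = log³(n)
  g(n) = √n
True

f(n) = log³(n) is O(log³ n), and g(n) = √n is O(√n).
Since O(log³ n) ⊆ O(√n) (f grows no faster than g), f(n) = O(g(n)) is true.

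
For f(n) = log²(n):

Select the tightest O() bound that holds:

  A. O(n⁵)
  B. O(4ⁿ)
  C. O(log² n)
C

f(n) = log²(n) is O(log² n).
All listed options are valid Big-O bounds (upper bounds),
but O(log² n) is the tightest (smallest valid bound).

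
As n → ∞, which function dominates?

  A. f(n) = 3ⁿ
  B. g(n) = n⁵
A

f(n) = 3ⁿ is O(3ⁿ), while g(n) = n⁵ is O(n⁵).
Since O(3ⁿ) grows faster than O(n⁵), f(n) dominates.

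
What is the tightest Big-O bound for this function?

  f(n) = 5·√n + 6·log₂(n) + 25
O(√n)

The dominant term in 5·√n + 6·log₂(n) + 25 is 5·√n, which is Θ(√n).
Lower-order terms (6·log₂(n), 25) are asymptotically negligible.
Constants are absorbed, so the tightest bound is O(√n).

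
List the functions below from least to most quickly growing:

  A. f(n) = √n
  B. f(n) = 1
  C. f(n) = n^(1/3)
B < C < A

Comparing growth rates:
B = 1 is O(1)
C = n^(1/3) is O(n^(1/3))
A = √n is O(√n)

Therefore, the order from slowest to fastest is: B < C < A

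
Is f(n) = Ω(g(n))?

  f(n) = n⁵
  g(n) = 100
True

f(n) = n⁵ is O(n⁵), and g(n) = 100 is O(1).
Since O(n⁵) grows at least as fast as O(1), f(n) = Ω(g(n)) is true.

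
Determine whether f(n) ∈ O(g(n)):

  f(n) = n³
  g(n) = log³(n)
False

f(n) = n³ is O(n³), and g(n) = log³(n) is O(log³ n).
Since O(n³) grows faster than O(log³ n), f(n) = O(g(n)) is false.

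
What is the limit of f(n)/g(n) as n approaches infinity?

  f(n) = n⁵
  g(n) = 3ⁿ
0

Since n⁵ (O(n⁵)) grows slower than 3ⁿ (O(3ⁿ)),
the ratio f(n)/g(n) → 0 as n → ∞.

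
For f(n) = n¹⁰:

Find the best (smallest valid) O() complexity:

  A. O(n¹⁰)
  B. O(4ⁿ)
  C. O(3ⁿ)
A

f(n) = n¹⁰ is O(n¹⁰).
All listed options are valid Big-O bounds (upper bounds),
but O(n¹⁰) is the tightest (smallest valid bound).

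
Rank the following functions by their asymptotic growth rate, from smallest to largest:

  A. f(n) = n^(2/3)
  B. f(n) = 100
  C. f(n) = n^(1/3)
B < C < A

Comparing growth rates:
B = 100 is O(1)
C = n^(1/3) is O(n^(1/3))
A = n^(2/3) is O(n^(2/3))

Therefore, the order from slowest to fastest is: B < C < A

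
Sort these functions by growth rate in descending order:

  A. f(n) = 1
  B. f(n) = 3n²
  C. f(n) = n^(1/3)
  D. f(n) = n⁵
D > B > C > A

Comparing growth rates:
D = n⁵ is O(n⁵)
B = 3n² is O(n²)
C = n^(1/3) is O(n^(1/3))
A = 1 is O(1)

Therefore, the order from fastest to slowest is: D > B > C > A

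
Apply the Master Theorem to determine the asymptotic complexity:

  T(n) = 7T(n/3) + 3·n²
Θ(n²)

Master Theorem: a = 7, b = 3, f(n) = 3·n².
Compute the critical exponent d = log₃(7) = 1.771.
Compare f(n) = Θ(n²) against n^d:
  k = 2 > d = 1.771, so f(n) = Ω(n^(d+ε)) — Case 3.
  Regularity: a·(n/b)^2/n^2 = a/b^2 = 7/9 < 1 ✓.
  The top-level work dominates: T(n) = Θ(f(n)) = Θ(n²).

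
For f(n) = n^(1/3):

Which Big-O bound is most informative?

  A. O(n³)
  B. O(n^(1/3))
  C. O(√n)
B

f(n) = n^(1/3) is O(n^(1/3)).
All listed options are valid Big-O bounds (upper bounds),
but O(n^(1/3)) is the tightest (smallest valid bound).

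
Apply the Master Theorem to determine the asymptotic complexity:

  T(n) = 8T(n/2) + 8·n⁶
Θ(n⁶)

Master Theorem: a = 8, b = 2, f(n) = 8·n⁶.
Compute the critical exponent d = log₂(8) = 3.
Compare f(n) = Θ(n⁶) against n^d:
  k = 6 > d = 3, so f(n) = Ω(n^(d+ε)) — Case 3.
  Regularity: a·(n/b)^6/n^6 = a/b^6 = 8/64 < 1 ✓.
  The top-level work dominates: T(n) = Θ(f(n)) = Θ(n⁶).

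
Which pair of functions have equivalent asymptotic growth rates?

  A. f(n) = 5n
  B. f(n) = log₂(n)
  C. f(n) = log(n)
B and C

Examining each function:
  A. 5n is O(n)
  B. log₂(n) is O(log n)
  C. log(n) is O(log n)

Functions B and C both have the same complexity class.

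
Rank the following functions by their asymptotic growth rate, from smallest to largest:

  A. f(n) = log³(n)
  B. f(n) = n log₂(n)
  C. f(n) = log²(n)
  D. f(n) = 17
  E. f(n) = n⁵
D < C < A < B < E

Comparing growth rates:
D = 17 is O(1)
C = log²(n) is O(log² n)
A = log³(n) is O(log³ n)
B = n log₂(n) is O(n log n)
E = n⁵ is O(n⁵)

Therefore, the order from slowest to fastest is: D < C < A < B < E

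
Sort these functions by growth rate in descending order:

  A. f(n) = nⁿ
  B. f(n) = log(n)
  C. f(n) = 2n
A > C > B

Comparing growth rates:
A = nⁿ is O(nⁿ)
C = 2n is O(n)
B = log(n) is O(log n)

Therefore, the order from fastest to slowest is: A > C > B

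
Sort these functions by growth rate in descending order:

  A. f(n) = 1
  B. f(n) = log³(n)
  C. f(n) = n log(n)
C > B > A

Comparing growth rates:
C = n log(n) is O(n log n)
B = log³(n) is O(log³ n)
A = 1 is O(1)

Therefore, the order from fastest to slowest is: C > B > A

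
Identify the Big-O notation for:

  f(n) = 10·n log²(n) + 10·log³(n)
O(n log² n)

The dominant term in 10·n log²(n) + 10·log³(n) is 10·n log²(n), which is Θ(n log² n).
Lower-order terms (10·log³(n)) are asymptotically negligible.
Constants are absorbed, so the tightest bound is O(n log² n).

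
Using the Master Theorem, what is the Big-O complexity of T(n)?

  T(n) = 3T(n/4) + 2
Θ(n^log₄(3))

Master Theorem: a = 3, b = 4, f(n) = 2.
Compute the critical exponent d = log₄(3) = 0.792.
Compare f(n) = Θ(1) against n^d:
  k = 0 < d = 0.792, so f(n) = O(n^(d-ε)) — Case 1.
  The recursion cost dominates: T(n) = Θ(n^d) = Θ(n^log₄(3)).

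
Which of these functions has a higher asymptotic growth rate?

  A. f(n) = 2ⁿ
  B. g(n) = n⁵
A

f(n) = 2ⁿ is O(2ⁿ), while g(n) = n⁵ is O(n⁵).
Since O(2ⁿ) grows faster than O(n⁵), f(n) dominates.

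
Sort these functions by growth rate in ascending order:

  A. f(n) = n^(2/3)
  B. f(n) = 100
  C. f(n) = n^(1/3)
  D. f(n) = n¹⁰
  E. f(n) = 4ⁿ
B < C < A < D < E

Comparing growth rates:
B = 100 is O(1)
C = n^(1/3) is O(n^(1/3))
A = n^(2/3) is O(n^(2/3))
D = n¹⁰ is O(n¹⁰)
E = 4ⁿ is O(4ⁿ)

Therefore, the order from slowest to fastest is: B < C < A < D < E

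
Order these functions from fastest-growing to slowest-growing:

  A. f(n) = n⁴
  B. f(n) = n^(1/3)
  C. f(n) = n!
C > A > B

Comparing growth rates:
C = n! is O(n!)
A = n⁴ is O(n⁴)
B = n^(1/3) is O(n^(1/3))

Therefore, the order from fastest to slowest is: C > A > B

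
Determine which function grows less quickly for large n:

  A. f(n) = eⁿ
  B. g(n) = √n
B

f(n) = eⁿ is O(eⁿ), while g(n) = √n is O(√n).
Since O(√n) grows slower than O(eⁿ), g(n) is dominated.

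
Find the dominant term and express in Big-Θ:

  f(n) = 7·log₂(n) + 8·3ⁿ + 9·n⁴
Θ(3ⁿ)

Order the terms by growth rate: 7·log₂(n) ≺ 9·n⁴ ≺ 8·3ⁿ.
The fastest-growing term 8·3ⁿ dominates as n → ∞; dropping its constant factor gives Θ(3ⁿ).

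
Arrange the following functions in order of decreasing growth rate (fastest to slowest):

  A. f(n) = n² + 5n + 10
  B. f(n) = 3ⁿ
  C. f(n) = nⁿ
C > B > A

Comparing growth rates:
C = nⁿ is O(nⁿ)
B = 3ⁿ is O(3ⁿ)
A = n² + 5n + 10 is O(n²)

Therefore, the order from fastest to slowest is: C > B > A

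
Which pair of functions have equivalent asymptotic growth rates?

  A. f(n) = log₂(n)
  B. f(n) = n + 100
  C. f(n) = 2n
B and C

Examining each function:
  A. log₂(n) is O(log n)
  B. n + 100 is O(n)
  C. 2n is O(n)

Functions B and C both have the same complexity class.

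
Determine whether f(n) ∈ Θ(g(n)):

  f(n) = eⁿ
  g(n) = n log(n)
False

f(n) = eⁿ is O(eⁿ), and g(n) = n log(n) is O(n log n).
Since they have different growth rates, f(n) = Θ(g(n)) is false.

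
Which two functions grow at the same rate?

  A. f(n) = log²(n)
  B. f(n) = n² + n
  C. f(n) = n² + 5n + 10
B and C

Examining each function:
  A. log²(n) is O(log² n)
  B. n² + n is O(n²)
  C. n² + 5n + 10 is O(n²)

Functions B and C both have the same complexity class.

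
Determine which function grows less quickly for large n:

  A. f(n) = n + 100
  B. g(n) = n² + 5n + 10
A

f(n) = n + 100 is O(n), while g(n) = n² + 5n + 10 is O(n²).
Since O(n) grows slower than O(n²), f(n) is dominated.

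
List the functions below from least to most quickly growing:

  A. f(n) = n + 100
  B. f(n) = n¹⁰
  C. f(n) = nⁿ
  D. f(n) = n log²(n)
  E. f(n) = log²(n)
E < A < D < B < C

Comparing growth rates:
E = log²(n) is O(log² n)
A = n + 100 is O(n)
D = n log²(n) is O(n log² n)
B = n¹⁰ is O(n¹⁰)
C = nⁿ is O(nⁿ)

Therefore, the order from slowest to fastest is: E < A < D < B < C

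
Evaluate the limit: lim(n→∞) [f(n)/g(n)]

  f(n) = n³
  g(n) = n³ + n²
1

Since n³ and n³ + n² have the same growth rate (O(n³)),
the ratio converges to a constant: 1.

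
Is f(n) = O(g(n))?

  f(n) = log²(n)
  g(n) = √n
True

f(n) = log²(n) is O(log² n), and g(n) = √n is O(√n).
Since O(log² n) ⊆ O(√n) (f grows no faster than g), f(n) = O(g(n)) is true.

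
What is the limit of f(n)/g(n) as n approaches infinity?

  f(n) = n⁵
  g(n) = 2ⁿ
0

Since n⁵ (O(n⁵)) grows slower than 2ⁿ (O(2ⁿ)),
the ratio f(n)/g(n) → 0 as n → ∞.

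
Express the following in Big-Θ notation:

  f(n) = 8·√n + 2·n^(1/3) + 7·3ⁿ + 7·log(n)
Θ(3ⁿ)

Order the terms by growth rate: 7·log(n) ≺ 2·n^(1/3) ≺ 8·√n ≺ 7·3ⁿ.
The fastest-growing term 7·3ⁿ dominates as n → ∞; dropping its constant factor gives Θ(3ⁿ).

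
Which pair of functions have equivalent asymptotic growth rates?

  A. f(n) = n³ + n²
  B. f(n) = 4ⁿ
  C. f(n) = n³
A and C

Examining each function:
  A. n³ + n² is O(n³)
  B. 4ⁿ is O(4ⁿ)
  C. n³ is O(n³)

Functions A and C both have the same complexity class.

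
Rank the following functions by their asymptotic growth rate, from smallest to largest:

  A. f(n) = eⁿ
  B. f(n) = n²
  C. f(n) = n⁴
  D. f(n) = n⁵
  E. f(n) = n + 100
E < B < C < D < A

Comparing growth rates:
E = n + 100 is O(n)
B = n² is O(n²)
C = n⁴ is O(n⁴)
D = n⁵ is O(n⁵)
A = eⁿ is O(eⁿ)

Therefore, the order from slowest to fastest is: E < B < C < D < A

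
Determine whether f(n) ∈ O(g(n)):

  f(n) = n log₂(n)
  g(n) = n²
True

f(n) = n log₂(n) is O(n log n), and g(n) = n² is O(n²).
Since O(n log n) ⊆ O(n²) (f grows no faster than g), f(n) = O(g(n)) is true.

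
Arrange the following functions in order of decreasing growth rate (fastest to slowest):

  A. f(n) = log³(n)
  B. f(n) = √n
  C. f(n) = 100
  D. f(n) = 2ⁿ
D > B > A > C

Comparing growth rates:
D = 2ⁿ is O(2ⁿ)
B = √n is O(√n)
A = log³(n) is O(log³ n)
C = 100 is O(1)

Therefore, the order from fastest to slowest is: D > B > A > C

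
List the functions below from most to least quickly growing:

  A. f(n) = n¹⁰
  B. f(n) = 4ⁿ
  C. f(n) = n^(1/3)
B > A > C

Comparing growth rates:
B = 4ⁿ is O(4ⁿ)
A = n¹⁰ is O(n¹⁰)
C = n^(1/3) is O(n^(1/3))

Therefore, the order from fastest to slowest is: B > A > C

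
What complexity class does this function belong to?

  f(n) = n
O(n)

The dominant term in n is n, which is Θ(n).
Constants are absorbed, so the tightest bound is O(n).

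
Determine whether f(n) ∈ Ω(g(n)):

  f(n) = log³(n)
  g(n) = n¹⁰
False

f(n) = log³(n) is O(log³ n), and g(n) = n¹⁰ is O(n¹⁰).
Since O(log³ n) grows slower than O(n¹⁰), f(n) = Ω(g(n)) is false.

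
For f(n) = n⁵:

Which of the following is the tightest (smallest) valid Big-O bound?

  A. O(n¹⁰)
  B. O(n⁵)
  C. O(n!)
B

f(n) = n⁵ is O(n⁵).
All listed options are valid Big-O bounds (upper bounds),
but O(n⁵) is the tightest (smallest valid bound).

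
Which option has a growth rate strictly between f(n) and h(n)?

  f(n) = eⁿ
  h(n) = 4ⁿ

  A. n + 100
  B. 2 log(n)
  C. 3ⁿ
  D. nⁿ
C

We need g(n) with eⁿ = o(g(n)) and g(n) = o(4ⁿ), i.e. O(eⁿ) ≺ g ≺ O(4ⁿ).
Check each option:
  A. n + 100 — O(n) does not grow strictly faster than f(n)
  B. 2 log(n) — O(log n) does not grow strictly faster than f(n)
  C. 3ⁿ — O(3ⁿ) is strictly between O(eⁿ) and O(4ⁿ) ✓
  D. nⁿ — O(nⁿ) does not grow strictly slower than h(n)

Only option C (3ⁿ) lies strictly between.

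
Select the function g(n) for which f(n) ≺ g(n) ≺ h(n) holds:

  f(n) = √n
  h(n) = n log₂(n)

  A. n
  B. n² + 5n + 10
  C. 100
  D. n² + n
A

We need g(n) with √n = o(g(n)) and g(n) = o(n log₂(n)), i.e. O(√n) ≺ g ≺ O(n log n).
Check each option:
  A. n — O(n) is strictly between O(√n) and O(n log n) ✓
  B. n² + 5n + 10 — O(n²) does not grow strictly slower than h(n)
  C. 100 — O(1) does not grow strictly faster than f(n)
  D. n² + n — O(n²) does not grow strictly slower than h(n)

Only option A (n) lies strictly between.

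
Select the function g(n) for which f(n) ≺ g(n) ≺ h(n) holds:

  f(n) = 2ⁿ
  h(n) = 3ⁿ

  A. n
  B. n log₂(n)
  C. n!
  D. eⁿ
D

We need g(n) with 2ⁿ = o(g(n)) and g(n) = o(3ⁿ), i.e. O(2ⁿ) ≺ g ≺ O(3ⁿ).
Check each option:
  A. n — O(n) does not grow strictly faster than f(n)
  B. n log₂(n) — O(n log n) does not grow strictly faster than f(n)
  C. n! — O(n!) does not grow strictly slower than h(n)
  D. eⁿ — O(eⁿ) is strictly between O(2ⁿ) and O(3ⁿ) ✓

Only option D (eⁿ) lies strictly between.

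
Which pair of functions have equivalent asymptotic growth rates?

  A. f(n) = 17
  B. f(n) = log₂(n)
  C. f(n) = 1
A and C

Examining each function:
  A. 17 is O(1)
  B. log₂(n) is O(log n)
  C. 1 is O(1)

Functions A and C both have the same complexity class.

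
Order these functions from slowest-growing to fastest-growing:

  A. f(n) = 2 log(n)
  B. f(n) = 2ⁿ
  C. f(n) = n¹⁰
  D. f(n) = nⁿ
A < C < B < D

Comparing growth rates:
A = 2 log(n) is O(log n)
C = n¹⁰ is O(n¹⁰)
B = 2ⁿ is O(2ⁿ)
D = nⁿ is O(nⁿ)

Therefore, the order from slowest to fastest is: A < C < B < D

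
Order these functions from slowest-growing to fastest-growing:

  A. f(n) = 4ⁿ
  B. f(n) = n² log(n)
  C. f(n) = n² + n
C < B < A

Comparing growth rates:
C = n² + n is O(n²)
B = n² log(n) is O(n² log n)
A = 4ⁿ is O(4ⁿ)

Therefore, the order from slowest to fastest is: C < B < A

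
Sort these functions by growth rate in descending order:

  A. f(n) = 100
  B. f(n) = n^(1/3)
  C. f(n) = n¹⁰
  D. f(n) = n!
D > C > B > A

Comparing growth rates:
D = n! is O(n!)
C = n¹⁰ is O(n¹⁰)
B = n^(1/3) is O(n^(1/3))
A = 100 is O(1)

Therefore, the order from fastest to slowest is: D > C > B > A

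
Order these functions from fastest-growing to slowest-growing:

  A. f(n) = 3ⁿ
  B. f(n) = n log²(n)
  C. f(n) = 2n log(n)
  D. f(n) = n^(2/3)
A > B > C > D

Comparing growth rates:
A = 3ⁿ is O(3ⁿ)
B = n log²(n) is O(n log² n)
C = 2n log(n) is O(n log n)
D = n^(2/3) is O(n^(2/3))

Therefore, the order from fastest to slowest is: A > B > C > D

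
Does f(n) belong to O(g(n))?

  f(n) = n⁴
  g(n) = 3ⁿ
True

f(n) = n⁴ is O(n⁴), and g(n) = 3ⁿ is O(3ⁿ).
Since O(n⁴) ⊆ O(3ⁿ) (f grows no faster than g), f(n) = O(g(n)) is true.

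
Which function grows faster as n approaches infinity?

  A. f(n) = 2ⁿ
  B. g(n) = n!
B

f(n) = 2ⁿ is O(2ⁿ), while g(n) = n! is O(n!).
Since O(n!) grows faster than O(2ⁿ), g(n) dominates.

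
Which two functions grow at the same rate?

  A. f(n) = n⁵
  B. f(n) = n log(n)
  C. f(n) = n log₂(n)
B and C

Examining each function:
  A. n⁵ is O(n⁵)
  B. n log(n) is O(n log n)
  C. n log₂(n) is O(n log n)

Functions B and C both have the same complexity class.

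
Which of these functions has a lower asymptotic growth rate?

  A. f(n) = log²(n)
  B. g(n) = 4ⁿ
A

f(n) = log²(n) is O(log² n), while g(n) = 4ⁿ is O(4ⁿ).
Since O(log² n) grows slower than O(4ⁿ), f(n) is dominated.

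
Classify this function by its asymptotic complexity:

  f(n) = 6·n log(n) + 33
O(n log n)

The dominant term in 6·n log(n) + 33 is 6·n log(n), which is Θ(n log n).
Lower-order terms (33) are asymptotically negligible.
Constants are absorbed, so the tightest bound is O(n log n).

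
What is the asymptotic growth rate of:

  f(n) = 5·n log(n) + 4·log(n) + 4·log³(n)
Θ(n log n)

Order the terms by growth rate: 4·log(n) ≺ 4·log³(n) ≺ 5·n log(n).
The fastest-growing term 5·n log(n) dominates as n → ∞; dropping its constant factor gives Θ(n log n).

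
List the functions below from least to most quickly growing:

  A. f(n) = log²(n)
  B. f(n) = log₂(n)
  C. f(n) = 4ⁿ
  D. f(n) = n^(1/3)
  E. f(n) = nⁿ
B < A < D < C < E

Comparing growth rates:
B = log₂(n) is O(log n)
A = log²(n) is O(log² n)
D = n^(1/3) is O(n^(1/3))
C = 4ⁿ is O(4ⁿ)
E = nⁿ is O(nⁿ)

Therefore, the order from slowest to fastest is: B < A < D < C < E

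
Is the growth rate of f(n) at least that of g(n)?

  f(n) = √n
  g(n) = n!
False

f(n) = √n is O(√n), and g(n) = n! is O(n!).
Since O(√n) grows slower than O(n!), f(n) = Ω(g(n)) is false.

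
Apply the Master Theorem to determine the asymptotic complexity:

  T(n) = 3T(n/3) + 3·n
Θ(n log n)

Master Theorem: a = 3, b = 3, f(n) = 3·n.
Compute the critical exponent d = log₃(3) = 1.
Compare f(n) = Θ(n) against n^d:
  k = 1 = d, so f(n) = Θ(n^d) — Case 2.
  Work is balanced across levels: T(n) = Θ(n^d log n) = Θ(n log n).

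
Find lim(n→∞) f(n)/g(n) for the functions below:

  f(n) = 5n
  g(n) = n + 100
5

Since 5n and n + 100 have the same growth rate (O(n)),
the ratio converges to a constant: 5.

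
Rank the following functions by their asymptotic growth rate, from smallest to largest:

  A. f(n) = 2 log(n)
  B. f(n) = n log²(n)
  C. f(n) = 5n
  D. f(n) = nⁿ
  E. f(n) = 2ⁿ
A < C < B < E < D

Comparing growth rates:
A = 2 log(n) is O(log n)
C = 5n is O(n)
B = n log²(n) is O(n log² n)
E = 2ⁿ is O(2ⁿ)
D = nⁿ is O(nⁿ)

Therefore, the order from slowest to fastest is: A < C < B < E < D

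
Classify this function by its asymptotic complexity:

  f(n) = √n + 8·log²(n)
O(√n)

The dominant term in √n + 8·log²(n) is √n, which is Θ(√n).
Lower-order terms (8·log²(n)) are asymptotically negligible.
Constants are absorbed, so the tightest bound is O(√n).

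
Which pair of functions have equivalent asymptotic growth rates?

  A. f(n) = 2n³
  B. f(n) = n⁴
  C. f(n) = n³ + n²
A and C

Examining each function:
  A. 2n³ is O(n³)
  B. n⁴ is O(n⁴)
  C. n³ + n² is O(n³)

Functions A and C both have the same complexity class.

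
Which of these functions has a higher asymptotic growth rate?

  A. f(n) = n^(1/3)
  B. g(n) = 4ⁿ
B

f(n) = n^(1/3) is O(n^(1/3)), while g(n) = 4ⁿ is O(4ⁿ).
Since O(4ⁿ) grows faster than O(n^(1/3)), g(n) dominates.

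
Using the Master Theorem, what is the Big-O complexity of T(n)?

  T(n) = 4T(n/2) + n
Θ(n²)

Master Theorem: a = 4, b = 2, f(n) = n.
Compute the critical exponent d = log₂(4) = 2.
Compare f(n) = Θ(n) against n^d:
  k = 1 < d = 2, so f(n) = O(n^(d-ε)) — Case 1.
  The recursion cost dominates: T(n) = Θ(n^d) = Θ(n²).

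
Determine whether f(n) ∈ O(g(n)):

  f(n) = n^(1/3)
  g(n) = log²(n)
False

f(n) = n^(1/3) is O(n^(1/3)), and g(n) = log²(n) is O(log² n).
Since O(n^(1/3)) grows faster than O(log² n), f(n) = O(g(n)) is false.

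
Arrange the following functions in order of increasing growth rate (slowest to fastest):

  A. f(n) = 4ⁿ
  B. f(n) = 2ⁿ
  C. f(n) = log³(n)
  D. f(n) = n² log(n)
C < D < B < A

Comparing growth rates:
C = log³(n) is O(log³ n)
D = n² log(n) is O(n² log n)
B = 2ⁿ is O(2ⁿ)
A = 4ⁿ is O(4ⁿ)

Therefore, the order from slowest to fastest is: C < D < B < A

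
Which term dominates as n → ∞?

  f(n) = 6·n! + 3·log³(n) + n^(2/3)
6·n!

Looking at each term:
  - 6·n! is O(n!)
  - 3·log³(n) is O(log³ n)
  - n^(2/3) is O(n^(2/3))

The term 6·n! (O(n!)) grows fastest and dominates all others.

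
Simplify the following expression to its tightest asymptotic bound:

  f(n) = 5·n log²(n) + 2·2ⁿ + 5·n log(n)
Θ(2ⁿ)

Order the terms by growth rate: 5·n log(n) ≺ 5·n log²(n) ≺ 2·2ⁿ.
The fastest-growing term 2·2ⁿ dominates as n → ∞; dropping its constant factor gives Θ(2ⁿ).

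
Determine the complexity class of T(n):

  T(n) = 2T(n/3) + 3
Θ(n^log₃(2))

Master Theorem: a = 2, b = 3, f(n) = 3.
Compute the critical exponent d = log₃(2) = 0.631.
Compare f(n) = Θ(1) against n^d:
  k = 0 < d = 0.631, so f(n) = O(n^(d-ε)) — Case 1.
  The recursion cost dominates: T(n) = Θ(n^d) = Θ(n^log₃(2)).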